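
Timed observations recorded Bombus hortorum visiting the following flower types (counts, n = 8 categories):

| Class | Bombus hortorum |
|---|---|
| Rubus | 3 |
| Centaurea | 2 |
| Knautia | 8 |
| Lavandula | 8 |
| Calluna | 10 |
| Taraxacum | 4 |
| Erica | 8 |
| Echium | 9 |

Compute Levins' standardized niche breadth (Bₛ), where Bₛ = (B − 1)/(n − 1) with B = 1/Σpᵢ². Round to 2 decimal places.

0.82

Proportions for Bombus hortorum (n=52): 3/52=0.0577, 2/52=0.0385, 8/52=0.1538, 8/52=0.1538, 10/52=0.1923, 4/52=0.0769, 8/52=0.1538, 9/52=0.1731
Σpᵢ² = 0.0577² + 0.0385² + 0.1538² + 0.1538² + 0.1923² + 0.0769² + 0.1538² + 0.1731² = 0.003329 + 0.001482 + 0.023654 + 0.023654 + 0.036979 + 0.005914 + 0.023654 + 0.029964 = 0.148630
B = 1 / 0.148630 = 6.7281
Bₛ = (B − 1)/(n − 1) = (6.7281 − 1)/(8 − 1) = 5.7281/7 = 0.8183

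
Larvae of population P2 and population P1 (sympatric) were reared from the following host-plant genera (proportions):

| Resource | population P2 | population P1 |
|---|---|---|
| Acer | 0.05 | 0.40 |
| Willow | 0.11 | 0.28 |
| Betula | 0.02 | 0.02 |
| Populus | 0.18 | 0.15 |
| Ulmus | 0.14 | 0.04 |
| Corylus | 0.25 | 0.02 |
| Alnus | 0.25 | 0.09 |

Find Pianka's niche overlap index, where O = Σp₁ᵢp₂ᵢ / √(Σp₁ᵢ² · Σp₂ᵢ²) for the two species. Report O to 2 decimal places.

0.49

Σ p₁ᵢp₂ᵢ = 0.0200 + 0.0308 + 0.0004 + 0.0270 + 0.0056 + 0.0050 + 0.0225 = 0.1113
Σp_1ᵢ² = 0.05² + 0.11² + 0.02² + 0.18² + 0.14² + 0.25² + 0.25² = 0.0025 + 0.0121 + 0.0004 + 0.0324 + 0.0196 + 0.0625 + 0.0625 = 0.1920
Σp_2ᵢ² = 0.40² + 0.28² + 0.02² + 0.15² + 0.04² + 0.02² + 0.09² = 0.1600 + 0.0784 + 0.0004 + 0.0225 + 0.0016 + 0.0004 + 0.0081 = 0.2714
O = 0.1113 / √(0.1920 × 0.2714) = 0.1113 / 0.22827 = 0.4876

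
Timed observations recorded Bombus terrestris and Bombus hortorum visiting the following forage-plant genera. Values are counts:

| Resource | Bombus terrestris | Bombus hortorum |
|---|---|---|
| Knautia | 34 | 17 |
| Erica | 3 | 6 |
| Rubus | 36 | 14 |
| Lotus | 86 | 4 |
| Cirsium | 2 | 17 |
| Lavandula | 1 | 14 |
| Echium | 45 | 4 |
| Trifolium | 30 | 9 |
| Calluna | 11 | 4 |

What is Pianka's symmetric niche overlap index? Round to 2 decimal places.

Proportions for Bombus terrestris (n=248): 34/248=0.1371, 3/248=0.0121, 36/248=0.1452, 86/248=0.3468, 2/248=0.0081, 1/248=0.0040, 45/248=0.1815, 30/248=0.1210, 11/248=0.0444
Proportions for Bombus hortorum (n=89): 17/89=0.1910, 6/89=0.0674, 14/89=0.1573, 4/89=0.0449, 17/89=0.1910, 14/89=0.1573, 4/89=0.0449, 9/89=0.1011, 4/89=0.0449
Σ p₁ᵢp₂ᵢ = 0.026186 + 0.000816 + 0.022840 + 0.015571 + 0.001547 + 0.000629 + 0.008149 + 0.012233 + 0.001994 = 0.089965
Σp_1ᵢ² = 0.1371² + 0.0121² + 0.1452² + 0.3468² + 0.0081² + 0.0040² + 0.1815² + 0.1210² + 0.0444² = 0.018796 + 0.000146 + 0.021083 + 0.120270 + 0.000066 + 0.000016 + 0.032942 + 0.014641 + 0.001971 = 0.209931
Σp_2ᵢ² = 0.1910² + 0.0674² + 0.1573² + 0.0449² + 0.1910² + 0.1573² + 0.0449² + 0.1011² + 0.0449² = 0.036481 + 0.004543 + 0.024743 + 0.002016 + 0.036481 + 0.024743 + 0.002016 + 0.010221 + 0.002016 = 0.143260
O = 0.089965 / √(0.209931 × 0.143260) = 0.089965 / 0.1734206 = 0.5188

0.52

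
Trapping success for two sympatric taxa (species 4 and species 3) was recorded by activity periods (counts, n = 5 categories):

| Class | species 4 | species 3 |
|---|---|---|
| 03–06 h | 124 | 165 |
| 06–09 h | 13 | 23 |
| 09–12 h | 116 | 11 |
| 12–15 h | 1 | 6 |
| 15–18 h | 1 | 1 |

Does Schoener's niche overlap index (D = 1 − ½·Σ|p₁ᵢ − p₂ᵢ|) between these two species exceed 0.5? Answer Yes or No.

Yes

Proportions for species 4 (n=255): 124/255=0.4863, 13/255=0.0510, 116/255=0.4549, 1/255=0.0039, 1/255=0.0039
Proportions for species 3 (n=206): 165/206=0.8010, 23/206=0.1117, 11/206=0.0534, 6/206=0.0291, 1/206=0.0049
Σ|p₁ᵢ − p₂ᵢ| = 0.3147 + 0.0607 + 0.4015 + 0.0252 + 0.0010 = 0.8031
D = 1 − ½ × 0.8031 = 1 − 0.40155 = 0.59845
D = 0.59845 > 0.5 → Yes.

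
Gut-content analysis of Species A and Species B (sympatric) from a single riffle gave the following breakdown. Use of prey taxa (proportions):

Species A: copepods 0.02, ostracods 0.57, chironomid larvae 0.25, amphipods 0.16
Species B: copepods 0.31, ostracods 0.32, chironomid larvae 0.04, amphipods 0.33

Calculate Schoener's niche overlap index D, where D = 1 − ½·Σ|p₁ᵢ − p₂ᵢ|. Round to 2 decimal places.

Σ|p₁ᵢ − p₂ᵢ| = 0.29 + 0.25 + 0.21 + 0.17 = 0.92
D = 1 − ½ × 0.92 = 1 − 0.460 = 0.5400

0.54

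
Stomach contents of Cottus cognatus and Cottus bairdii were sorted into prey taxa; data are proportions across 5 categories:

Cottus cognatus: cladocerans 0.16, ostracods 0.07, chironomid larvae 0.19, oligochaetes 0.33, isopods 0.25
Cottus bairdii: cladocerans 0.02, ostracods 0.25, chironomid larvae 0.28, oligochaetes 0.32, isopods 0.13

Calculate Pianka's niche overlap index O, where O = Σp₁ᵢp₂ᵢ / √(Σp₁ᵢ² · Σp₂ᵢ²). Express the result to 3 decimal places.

0.851

Σ p₁ᵢp₂ᵢ = 0.0032 + 0.0175 + 0.0532 + 0.1056 + 0.0325 = 0.2120
Σp_1ᵢ² = 0.16² + 0.07² + 0.19² + 0.33² + 0.25² = 0.0256 + 0.0049 + 0.0361 + 0.1089 + 0.0625 = 0.2380
Σp_2ᵢ² = 0.02² + 0.25² + 0.28² + 0.32² + 0.13² = 0.0004 + 0.0625 + 0.0784 + 0.1024 + 0.0169 = 0.2606
O = 0.2120 / √(0.2380 × 0.2606) = 0.2120 / 0.249044 = 0.85126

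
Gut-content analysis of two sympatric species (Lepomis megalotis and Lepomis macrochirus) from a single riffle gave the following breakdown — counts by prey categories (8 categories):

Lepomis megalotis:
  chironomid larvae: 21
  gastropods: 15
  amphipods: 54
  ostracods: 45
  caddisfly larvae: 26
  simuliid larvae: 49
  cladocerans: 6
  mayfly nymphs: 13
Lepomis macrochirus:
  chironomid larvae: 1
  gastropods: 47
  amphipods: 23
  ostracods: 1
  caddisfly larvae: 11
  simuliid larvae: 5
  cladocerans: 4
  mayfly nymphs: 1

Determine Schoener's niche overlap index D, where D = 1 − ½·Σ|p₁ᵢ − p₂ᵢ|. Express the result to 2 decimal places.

Proportions for Lepomis megalotis (n=229): 21/229=0.0917, 15/229=0.0655, 54/229=0.2358, 45/229=0.1965, 26/229=0.1135, 49/229=0.2140, 6/229=0.0262, 13/229=0.0568
Proportions for Lepomis macrochirus (n=93): 1/93=0.0108, 47/93=0.5054, 23/93=0.2473, 1/93=0.0108, 11/93=0.1183, 5/93=0.0538, 4/93=0.0430, 1/93=0.0108
Σ|p₁ᵢ − p₂ᵢ| = 0.0809 + 0.4399 + 0.0115 + 0.1857 + 0.0048 + 0.1602 + 0.0168 + 0.0460 = 0.9458
D = 1 − ½ × 0.9458 = 1 − 0.47290 = 0.52710

0.53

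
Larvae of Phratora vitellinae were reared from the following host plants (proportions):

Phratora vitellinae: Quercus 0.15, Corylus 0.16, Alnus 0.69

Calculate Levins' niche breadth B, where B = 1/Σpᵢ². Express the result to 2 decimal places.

1.91

Σpᵢ² = 0.15² + 0.16² + 0.69² = 0.0225 + 0.0256 + 0.4761 = 0.5242
B = 1 / 0.5242 = 1.9077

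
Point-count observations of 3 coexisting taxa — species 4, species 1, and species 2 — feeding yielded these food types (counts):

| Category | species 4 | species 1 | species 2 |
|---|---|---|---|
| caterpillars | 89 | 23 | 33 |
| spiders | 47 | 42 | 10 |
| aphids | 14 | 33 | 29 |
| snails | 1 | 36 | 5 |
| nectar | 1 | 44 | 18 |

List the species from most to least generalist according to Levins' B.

species 1 > species 2 > species 4

Proportions for species 4 (n=152): 89/152=0.5855, 47/152=0.3092, 14/152=0.0921, 1/152=0.0066, 1/152=0.0066
Proportions for species 1 (n=178): 23/178=0.1292, 42/178=0.2360, 33/178=0.1854, 36/178=0.2022, 44/178=0.2472
Proportions for species 2 (n=95): 33/95=0.3474, 10/95=0.1053, 29/95=0.3053, 5/95=0.0526, 18/95=0.1895
Σp_4ᵢ² = 0.5855² + 0.3092² + 0.0921² + 0.0066² + 0.0066² = 0.342810 + 0.095605 + 0.008482 + 0.000044 + 0.000044 = 0.446985
B_4 = 1 / 0.446985 = 2.2372
Σp_1ᵢ² = 0.1292² + 0.2360² + 0.1854² + 0.2022² + 0.2472² = 0.016693 + 0.055696 + 0.034373 + 0.040885 + 0.061108 = 0.208755
B_1 = 1 / 0.208755 = 4.7903
Σp_2ᵢ² = 0.3474² + 0.1053² + 0.3053² + 0.0526² + 0.1895² = 0.120687 + 0.011088 + 0.093208 + 0.002767 + 0.035910 = 0.263660
B_2 = 1 / 0.263660 = 3.7928
Ranking by B (broadest → narrowest): species 1 (4.79) > species 2 (3.79) > species 4 (2.24)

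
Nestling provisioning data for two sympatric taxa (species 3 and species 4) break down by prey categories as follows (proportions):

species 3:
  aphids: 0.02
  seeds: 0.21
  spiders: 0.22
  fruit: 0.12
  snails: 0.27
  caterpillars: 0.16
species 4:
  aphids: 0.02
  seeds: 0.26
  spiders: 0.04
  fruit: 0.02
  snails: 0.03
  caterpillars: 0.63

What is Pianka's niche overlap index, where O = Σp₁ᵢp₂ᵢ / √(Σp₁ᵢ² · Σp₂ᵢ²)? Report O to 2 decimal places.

Σ p₁ᵢp₂ᵢ = 0.0004 + 0.0546 + 0.0088 + 0.0024 + 0.0081 + 0.1008 = 0.1751
Σp_1ᵢ² = 0.02² + 0.21² + 0.22² + 0.12² + 0.27² + 0.16² = 0.0004 + 0.0441 + 0.0484 + 0.0144 + 0.0729 + 0.0256 = 0.2058
Σp_2ᵢ² = 0.02² + 0.26² + 0.04² + 0.02² + 0.03² + 0.63² = 0.0004 + 0.0676 + 0.0016 + 0.0004 + 0.0009 + 0.3969 = 0.4678
O = 0.1751 / √(0.2058 × 0.4678) = 0.1751 / 0.31028 = 0.5643

0.56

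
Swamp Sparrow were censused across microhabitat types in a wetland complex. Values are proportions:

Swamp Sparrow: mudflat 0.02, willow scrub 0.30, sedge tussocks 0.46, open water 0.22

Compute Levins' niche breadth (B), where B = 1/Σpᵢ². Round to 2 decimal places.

Σpᵢ² = 0.02² + 0.30² + 0.46² + 0.22² = 0.0004 + 0.0900 + 0.2116 + 0.0484 = 0.3504
B = 1 / 0.3504 = 2.8539

2.85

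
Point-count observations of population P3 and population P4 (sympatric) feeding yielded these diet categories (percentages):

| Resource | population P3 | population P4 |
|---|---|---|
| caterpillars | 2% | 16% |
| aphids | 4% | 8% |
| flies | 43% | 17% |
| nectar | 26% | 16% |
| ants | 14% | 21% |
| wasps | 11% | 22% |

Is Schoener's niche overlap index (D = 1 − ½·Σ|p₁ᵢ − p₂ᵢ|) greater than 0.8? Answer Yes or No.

No

Convert percentages to proportions (divide by 100).
Σ|p₁ᵢ − p₂ᵢ| = 0.14 + 0.04 + 0.26 + 0.10 + 0.07 + 0.11 = 0.72
D = 1 − ½ × 0.72 = 1 − 0.360 = 0.6400
D = 0.6400 < 0.8 → No.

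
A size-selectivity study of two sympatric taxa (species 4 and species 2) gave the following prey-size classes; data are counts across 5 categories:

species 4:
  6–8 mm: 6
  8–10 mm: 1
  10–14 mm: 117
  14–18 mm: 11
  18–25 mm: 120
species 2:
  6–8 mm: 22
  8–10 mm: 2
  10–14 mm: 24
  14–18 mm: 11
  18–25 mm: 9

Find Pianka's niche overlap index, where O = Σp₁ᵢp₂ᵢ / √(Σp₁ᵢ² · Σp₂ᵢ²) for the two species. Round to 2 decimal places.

Proportions for species 4 (n=255): 6/255=0.0235, 1/255=0.0039, 117/255=0.4588, 11/255=0.0431, 120/255=0.4706
Proportions for species 2 (n=68): 22/68=0.3235, 2/68=0.0294, 24/68=0.3529, 11/68=0.1618, 9/68=0.1324
Σ p₁ᵢp₂ᵢ = 0.007602 + 0.000115 + 0.161911 + 0.006974 + 0.062307 = 0.238909
Σp_1ᵢ² = 0.0235² + 0.0039² + 0.4588² + 0.0431² + 0.4706² = 0.000552 + 0.000015 + 0.210497 + 0.001858 + 0.221464 = 0.434386
Σp_2ᵢ² = 0.3235² + 0.0294² + 0.3529² + 0.1618² + 0.1324² = 0.104652 + 0.000864 + 0.124538 + 0.026179 + 0.017530 = 0.273763
O = 0.238909 / √(0.434386 × 0.273763) = 0.238909 / 0.3448461 = 0.6928

0.69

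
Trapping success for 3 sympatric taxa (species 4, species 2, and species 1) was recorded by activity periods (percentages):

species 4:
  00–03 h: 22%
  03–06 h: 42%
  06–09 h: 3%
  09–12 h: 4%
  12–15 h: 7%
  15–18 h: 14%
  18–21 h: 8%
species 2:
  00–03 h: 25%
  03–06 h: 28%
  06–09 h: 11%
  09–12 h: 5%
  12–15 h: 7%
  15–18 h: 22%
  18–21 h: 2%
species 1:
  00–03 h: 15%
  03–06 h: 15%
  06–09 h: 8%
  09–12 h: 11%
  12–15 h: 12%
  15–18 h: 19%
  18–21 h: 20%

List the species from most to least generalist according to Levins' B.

species 1 > species 2 > species 4

Convert percentages to proportions (divide by 100).
Σp_4ᵢ² = 0.22² + 0.42² + 0.03² + 0.04² + 0.07² + 0.14² + 0.08² = 0.0484 + 0.1764 + 0.0009 + 0.0016 + 0.0049 + 0.0196 + 0.0064 = 0.2582
B_4 = 1 / 0.2582 = 3.8730
Σp_2ᵢ² = 0.25² + 0.28² + 0.11² + 0.05² + 0.07² + 0.22² + 0.02² = 0.0625 + 0.0784 + 0.0121 + 0.0025 + 0.0049 + 0.0484 + 0.0004 = 0.2092
B_2 = 1 / 0.2092 = 4.7801
Σp_1ᵢ² = 0.15² + 0.15² + 0.08² + 0.11² + 0.12² + 0.19² + 0.20² = 0.0225 + 0.0225 + 0.0064 + 0.0121 + 0.0144 + 0.0361 + 0.0400 = 0.1540
B_1 = 1 / 0.1540 = 6.4935
Ranking by B (broadest → narrowest): species 1 (6.49) > species 2 (4.78) > species 4 (3.87)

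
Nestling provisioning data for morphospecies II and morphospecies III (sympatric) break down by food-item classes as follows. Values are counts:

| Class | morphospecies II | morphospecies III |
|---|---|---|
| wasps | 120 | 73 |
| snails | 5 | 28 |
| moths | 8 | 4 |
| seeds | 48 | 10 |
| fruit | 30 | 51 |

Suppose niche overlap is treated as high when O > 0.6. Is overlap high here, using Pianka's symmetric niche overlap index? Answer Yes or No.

Yes

Proportions for morphospecies II (n=211): 120/211=0.5687, 5/211=0.0237, 8/211=0.0379, 48/211=0.2275, 30/211=0.1422
Proportions for morphospecies III (n=166): 73/166=0.4398, 28/166=0.1687, 4/166=0.0241, 10/166=0.0602, 51/166=0.3072
Σ p₁ᵢp₂ᵢ = 0.250114 + 0.003998 + 0.000913 + 0.013696 + 0.043684 = 0.312405
Σp_1ᵢ² = 0.5687² + 0.0237² + 0.0379² + 0.2275² + 0.1422² = 0.323420 + 0.000562 + 0.001436 + 0.051756 + 0.020221 = 0.397395
Σp_2ᵢ² = 0.4398² + 0.1687² + 0.0241² + 0.0602² + 0.3072² = 0.193424 + 0.028460 + 0.000581 + 0.003624 + 0.094372 = 0.320461
O = 0.312405 / √(0.397395 × 0.320461) = 0.312405 / 0.3568608 = 0.8754
O = 0.8754 > 0.6 → Yes.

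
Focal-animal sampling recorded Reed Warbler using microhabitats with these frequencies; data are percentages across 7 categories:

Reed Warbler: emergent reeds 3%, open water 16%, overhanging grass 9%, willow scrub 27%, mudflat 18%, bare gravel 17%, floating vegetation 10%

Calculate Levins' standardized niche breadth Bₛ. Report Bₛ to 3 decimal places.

Convert percentages to proportions (divide by 100).
Σpᵢ² = 0.03² + 0.16² + 0.09² + 0.27² + 0.18² + 0.17² + 0.10² = 0.0009 + 0.0256 + 0.0081 + 0.0729 + 0.0324 + 0.0289 + 0.0100 = 0.1788
B = 1 / 0.1788 = 5.59284
Bₛ = (B − 1)/(n − 1) = (5.59284 − 1)/(7 − 1) = 4.59284/6 = 0.76547

0.765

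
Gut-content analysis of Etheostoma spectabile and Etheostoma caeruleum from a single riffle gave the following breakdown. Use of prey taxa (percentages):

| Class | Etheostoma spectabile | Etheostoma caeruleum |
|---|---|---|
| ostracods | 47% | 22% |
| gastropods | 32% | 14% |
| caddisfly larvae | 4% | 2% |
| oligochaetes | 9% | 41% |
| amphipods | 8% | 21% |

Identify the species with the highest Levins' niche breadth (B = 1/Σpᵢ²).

Etheostoma caeruleum

Convert percentages to proportions (divide by 100).
Σp_specᵢ² = 0.47² + 0.32² + 0.04² + 0.09² + 0.08² = 0.2209 + 0.1024 + 0.0016 + 0.0081 + 0.0064 = 0.3394
B_spec = 1 / 0.3394 = 2.9464
Σp_caerᵢ² = 0.22² + 0.14² + 0.02² + 0.41² + 0.21² = 0.0484 + 0.0196 + 0.0004 + 0.1681 + 0.0441 = 0.2806
B_caer = 1 / 0.2806 = 3.5638
Highest B → broadest niche (most generalist): Etheostoma caeruleum (B = 3.56).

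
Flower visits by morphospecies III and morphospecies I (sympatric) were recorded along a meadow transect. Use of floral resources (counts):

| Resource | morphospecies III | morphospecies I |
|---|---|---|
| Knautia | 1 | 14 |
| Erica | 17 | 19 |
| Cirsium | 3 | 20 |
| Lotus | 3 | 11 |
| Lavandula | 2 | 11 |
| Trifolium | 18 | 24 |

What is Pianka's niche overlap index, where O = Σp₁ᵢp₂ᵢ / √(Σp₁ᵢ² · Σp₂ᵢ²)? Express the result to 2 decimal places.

Proportions for morphospecies III (n=44): 1/44=0.0227, 17/44=0.3864, 3/44=0.0682, 3/44=0.0682, 2/44=0.0455, 18/44=0.4091
Proportions for morphospecies I (n=99): 14/99=0.1414, 19/99=0.1919, 20/99=0.2020, 11/99=0.1111, 11/99=0.1111, 24/99=0.2424
Σ p₁ᵢp₂ᵢ = 0.003210 + 0.074150 + 0.013776 + 0.007577 + 0.005055 + 0.099166 = 0.202934
Σp_1ᵢ² = 0.0227² + 0.3864² + 0.0682² + 0.0682² + 0.0455² + 0.4091² = 0.000515 + 0.149305 + 0.004651 + 0.004651 + 0.002070 + 0.167363 = 0.328555
Σp_2ᵢ² = 0.1414² + 0.1919² + 0.2020² + 0.1111² + 0.1111² + 0.2424² = 0.019994 + 0.036826 + 0.040804 + 0.012343 + 0.012343 + 0.058758 = 0.181068
O = 0.202934 / √(0.328555 × 0.181068) = 0.202934 / 0.2439074 = 0.8320

0.83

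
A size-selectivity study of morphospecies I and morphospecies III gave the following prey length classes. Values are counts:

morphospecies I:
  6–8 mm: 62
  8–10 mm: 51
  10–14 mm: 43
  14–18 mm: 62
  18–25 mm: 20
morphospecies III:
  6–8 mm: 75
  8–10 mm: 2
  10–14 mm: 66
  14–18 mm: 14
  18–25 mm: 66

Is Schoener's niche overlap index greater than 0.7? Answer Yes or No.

Proportions for morphospecies I (n=238): 62/238=0.2605, 51/238=0.2143, 43/238=0.1807, 62/238=0.2605, 20/238=0.0840
Proportions for morphospecies III (n=223): 75/223=0.3363, 2/223=0.0090, 66/223=0.2960, 14/223=0.0628, 66/223=0.2960
Σ|p₁ᵢ − p₂ᵢ| = 0.0758 + 0.2053 + 0.1153 + 0.1977 + 0.2120 = 0.8061
D = 1 − ½ × 0.8061 = 1 − 0.40305 = 0.59695
D = 0.59695 < 0.7 → No.

No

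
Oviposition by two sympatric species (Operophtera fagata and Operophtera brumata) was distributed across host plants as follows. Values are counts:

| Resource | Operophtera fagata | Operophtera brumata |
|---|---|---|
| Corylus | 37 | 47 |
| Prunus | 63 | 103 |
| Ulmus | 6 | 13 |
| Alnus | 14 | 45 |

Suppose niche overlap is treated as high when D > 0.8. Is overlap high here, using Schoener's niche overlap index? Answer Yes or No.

Proportions for Operophtera fagata (n=120): 37/120=0.3083, 63/120=0.5250, 6/120=0.0500, 14/120=0.1167
Proportions for Operophtera brumata (n=208): 47/208=0.2260, 103/208=0.4952, 13/208=0.0625, 45/208=0.2163
Σ|p₁ᵢ − p₂ᵢ| = 0.0823 + 0.0298 + 0.0125 + 0.0996 = 0.2242
D = 1 − ½ × 0.2242 = 1 − 0.11210 = 0.88790
D = 0.88790 > 0.8 → Yes.

Yes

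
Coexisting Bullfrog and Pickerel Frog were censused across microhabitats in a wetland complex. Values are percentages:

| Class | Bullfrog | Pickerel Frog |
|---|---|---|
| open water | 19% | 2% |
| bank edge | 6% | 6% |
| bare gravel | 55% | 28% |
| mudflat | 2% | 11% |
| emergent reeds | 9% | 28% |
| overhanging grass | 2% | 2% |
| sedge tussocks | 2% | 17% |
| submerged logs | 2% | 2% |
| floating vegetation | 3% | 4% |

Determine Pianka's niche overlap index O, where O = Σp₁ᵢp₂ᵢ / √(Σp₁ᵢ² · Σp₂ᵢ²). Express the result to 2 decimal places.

0.72

Convert percentages to proportions (divide by 100).
Σ p₁ᵢp₂ᵢ = 0.0038 + 0.0036 + 0.1540 + 0.0022 + 0.0252 + 0.0004 + 0.0034 + 0.0004 + 0.0012 = 0.1942
Σp_1ᵢ² = 0.19² + 0.06² + 0.55² + 0.02² + 0.09² + 0.02² + 0.02² + 0.02² + 0.03² = 0.0361 + 0.0036 + 0.3025 + 0.0004 + 0.0081 + 0.0004 + 0.0004 + 0.0004 + 0.0009 = 0.3528
Σp_2ᵢ² = 0.02² + 0.06² + 0.28² + 0.11² + 0.28² + 0.02² + 0.17² + 0.02² + 0.04² = 0.0004 + 0.0036 + 0.0784 + 0.0121 + 0.0784 + 0.0004 + 0.0289 + 0.0004 + 0.0016 = 0.2042
O = 0.1942 / √(0.3528 × 0.2042) = 0.1942 / 0.26841 = 0.7235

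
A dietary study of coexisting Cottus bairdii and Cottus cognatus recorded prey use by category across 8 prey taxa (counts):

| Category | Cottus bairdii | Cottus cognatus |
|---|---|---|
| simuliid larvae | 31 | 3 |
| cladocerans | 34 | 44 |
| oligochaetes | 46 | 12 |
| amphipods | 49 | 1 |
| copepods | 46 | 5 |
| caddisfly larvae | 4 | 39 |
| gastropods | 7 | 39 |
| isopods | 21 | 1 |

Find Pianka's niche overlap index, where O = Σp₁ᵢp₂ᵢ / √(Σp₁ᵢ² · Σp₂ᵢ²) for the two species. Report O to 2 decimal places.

Proportions for Cottus bairdii (n=238): 31/238=0.1303, 34/238=0.1429, 46/238=0.1933, 49/238=0.2059, 46/238=0.1933, 4/238=0.0168, 7/238=0.0294, 21/238=0.0882
Proportions for Cottus cognatus (n=144): 3/144=0.0208, 44/144=0.3056, 12/144=0.0833, 1/144=0.0069, 5/144=0.0347, 39/144=0.2708, 39/144=0.2708, 1/144=0.0069
Σ p₁ᵢp₂ᵢ = 0.002710 + 0.043670 + 0.016102 + 0.001421 + 0.006708 + 0.004549 + 0.007962 + 0.000609 = 0.083731
Σp_1ᵢ² = 0.1303² + 0.1429² + 0.1933² + 0.2059² + 0.1933² + 0.0168² + 0.0294² + 0.0882² = 0.016978 + 0.020420 + 0.037365 + 0.042395 + 0.037365 + 0.000282 + 0.000864 + 0.007779 = 0.163448
Σp_2ᵢ² = 0.0208² + 0.3056² + 0.0833² + 0.0069² + 0.0347² + 0.2708² + 0.2708² + 0.0069² = 0.000433 + 0.093391 + 0.006939 + 0.000048 + 0.001204 + 0.073333 + 0.073333 + 0.000048 = 0.248729
O = 0.083731 / √(0.163448 × 0.248729) = 0.083731 / 0.2016290 = 0.4153

0.42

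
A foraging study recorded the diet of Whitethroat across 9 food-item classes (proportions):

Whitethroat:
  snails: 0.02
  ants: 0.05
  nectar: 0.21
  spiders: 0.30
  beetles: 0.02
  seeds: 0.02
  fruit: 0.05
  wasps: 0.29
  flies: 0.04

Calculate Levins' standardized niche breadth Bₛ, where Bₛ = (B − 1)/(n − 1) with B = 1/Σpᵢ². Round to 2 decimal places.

0.43

Σpᵢ² = 0.02² + 0.05² + 0.21² + 0.30² + 0.02² + 0.02² + 0.05² + 0.29² + 0.04² = 0.0004 + 0.0025 + 0.0441 + 0.0900 + 0.0004 + 0.0004 + 0.0025 + 0.0841 + 0.0016 = 0.2260
B = 1 / 0.2260 = 4.4248
Bₛ = (B − 1)/(n − 1) = (4.4248 − 1)/(9 − 1) = 3.4248/8 = 0.4281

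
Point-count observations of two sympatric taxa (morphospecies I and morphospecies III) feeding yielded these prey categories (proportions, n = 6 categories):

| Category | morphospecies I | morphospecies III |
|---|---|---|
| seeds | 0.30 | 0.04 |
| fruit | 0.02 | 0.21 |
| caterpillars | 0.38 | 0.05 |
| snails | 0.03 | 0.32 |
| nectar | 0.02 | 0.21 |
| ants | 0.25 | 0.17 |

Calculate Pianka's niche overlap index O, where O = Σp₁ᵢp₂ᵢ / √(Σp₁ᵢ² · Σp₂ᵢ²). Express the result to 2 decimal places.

0.35

Σ p₁ᵢp₂ᵢ = 0.0120 + 0.0042 + 0.0190 + 0.0096 + 0.0042 + 0.0425 = 0.0915
Σp_1ᵢ² = 0.30² + 0.02² + 0.38² + 0.03² + 0.02² + 0.25² = 0.0900 + 0.0004 + 0.1444 + 0.0009 + 0.0004 + 0.0625 = 0.2986
Σp_2ᵢ² = 0.04² + 0.21² + 0.05² + 0.32² + 0.21² + 0.17² = 0.0016 + 0.0441 + 0.0025 + 0.1024 + 0.0441 + 0.0289 = 0.2236
O = 0.0915 / √(0.2986 × 0.2236) = 0.0915 / 0.25839 = 0.3541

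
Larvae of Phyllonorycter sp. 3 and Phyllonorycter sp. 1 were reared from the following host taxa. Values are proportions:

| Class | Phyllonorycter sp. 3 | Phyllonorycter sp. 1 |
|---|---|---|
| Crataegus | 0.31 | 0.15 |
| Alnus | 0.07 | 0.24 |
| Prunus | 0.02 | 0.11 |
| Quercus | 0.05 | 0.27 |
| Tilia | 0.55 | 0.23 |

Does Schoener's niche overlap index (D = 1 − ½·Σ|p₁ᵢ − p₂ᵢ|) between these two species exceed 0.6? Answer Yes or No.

Σ|p₁ᵢ − p₂ᵢ| = 0.16 + 0.17 + 0.09 + 0.22 + 0.32 = 0.96
D = 1 − ½ × 0.96 = 1 − 0.480 = 0.5200
D = 0.5200 < 0.6 → No.

No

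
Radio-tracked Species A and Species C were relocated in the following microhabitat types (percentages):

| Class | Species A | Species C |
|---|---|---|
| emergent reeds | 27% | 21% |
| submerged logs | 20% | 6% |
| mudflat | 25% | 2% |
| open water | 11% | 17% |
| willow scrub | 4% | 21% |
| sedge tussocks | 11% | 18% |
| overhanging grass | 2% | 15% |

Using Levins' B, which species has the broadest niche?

Species C

Convert percentages to proportions (divide by 100).
Σp_Aᵢ² = 0.27² + 0.20² + 0.25² + 0.11² + 0.04² + 0.11² + 0.02² = 0.0729 + 0.0400 + 0.0625 + 0.0121 + 0.0016 + 0.0121 + 0.0004 = 0.2016
B_A = 1 / 0.2016 = 4.9603
Σp_Cᵢ² = 0.21² + 0.06² + 0.02² + 0.17² + 0.21² + 0.18² + 0.15² = 0.0441 + 0.0036 + 0.0004 + 0.0289 + 0.0441 + 0.0324 + 0.0225 = 0.1760
B_C = 1 / 0.1760 = 5.6818
Highest B → broadest niche (most generalist): Species C (B = 5.68).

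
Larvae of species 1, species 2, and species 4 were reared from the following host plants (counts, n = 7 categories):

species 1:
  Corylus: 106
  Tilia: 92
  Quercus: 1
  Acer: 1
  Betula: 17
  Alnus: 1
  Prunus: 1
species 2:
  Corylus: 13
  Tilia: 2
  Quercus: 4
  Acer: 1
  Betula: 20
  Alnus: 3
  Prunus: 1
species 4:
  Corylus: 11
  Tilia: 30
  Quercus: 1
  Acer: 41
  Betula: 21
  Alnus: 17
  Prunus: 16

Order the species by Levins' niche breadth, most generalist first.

species 4 > species 2 > species 1

Proportions for species 1 (n=219): 106/219=0.4840, 92/219=0.4201, 1/219=0.0046, 1/219=0.0046, 17/219=0.0776, 1/219=0.0046, 1/219=0.0046
Proportions for species 2 (n=44): 13/44=0.2955, 2/44=0.0455, 4/44=0.0909, 1/44=0.0227, 20/44=0.4545, 3/44=0.0682, 1/44=0.0227
Proportions for species 4 (n=137): 11/137=0.0803, 30/137=0.2190, 1/137=0.0073, 41/137=0.2993, 21/137=0.1533, 17/137=0.1241, 16/137=0.1168
Σp_1ᵢ² = 0.4840² + 0.4201² + 0.0046² + 0.0046² + 0.0776² + 0.0046² + 0.0046² = 0.234256 + 0.176484 + 0.000021 + 0.000021 + 0.006022 + 0.000021 + 0.000021 = 0.416846
B_1 = 1 / 0.416846 = 2.3990
Σp_2ᵢ² = 0.2955² + 0.0455² + 0.0909² + 0.0227² + 0.4545² + 0.0682² + 0.0227² = 0.087320 + 0.002070 + 0.008263 + 0.000515 + 0.206570 + 0.004651 + 0.000515 = 0.309904
B_2 = 1 / 0.309904 = 3.2268
Σp_4ᵢ² = 0.0803² + 0.2190² + 0.0073² + 0.2993² + 0.1533² + 0.1241² + 0.1168² = 0.006448 + 0.047961 + 0.000053 + 0.089580 + 0.023501 + 0.015401 + 0.013642 = 0.196586
B_4 = 1 / 0.196586 = 5.0868
Ranking by B (broadest → narrowest): species 4 (5.09) > species 2 (3.23) > species 1 (2.40)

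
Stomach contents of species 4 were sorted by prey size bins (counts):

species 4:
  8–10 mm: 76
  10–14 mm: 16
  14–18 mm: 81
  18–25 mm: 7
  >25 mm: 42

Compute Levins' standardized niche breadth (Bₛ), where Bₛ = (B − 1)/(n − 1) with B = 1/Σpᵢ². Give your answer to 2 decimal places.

0.61

Proportions for species 4 (n=222): 76/222=0.3423, 16/222=0.0721, 81/222=0.3649, 7/222=0.0315, 42/222=0.1892
Σpᵢ² = 0.3423² + 0.0721² + 0.3649² + 0.0315² + 0.1892² = 0.117169 + 0.005198 + 0.133152 + 0.000992 + 0.035797 = 0.292308
B = 1 / 0.292308 = 3.4210
Bₛ = (B − 1)/(n − 1) = (3.4210 − 1)/(5 − 1) = 2.4210/4 = 0.6053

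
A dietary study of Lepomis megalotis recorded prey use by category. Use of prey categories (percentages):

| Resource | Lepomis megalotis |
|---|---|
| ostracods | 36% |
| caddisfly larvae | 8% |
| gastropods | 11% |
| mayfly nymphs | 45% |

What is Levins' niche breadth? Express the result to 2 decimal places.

2.85

Convert percentages to proportions (divide by 100).
Σpᵢ² = 0.36² + 0.08² + 0.11² + 0.45² = 0.1296 + 0.0064 + 0.0121 + 0.2025 = 0.3506
B = 1 / 0.3506 = 2.8523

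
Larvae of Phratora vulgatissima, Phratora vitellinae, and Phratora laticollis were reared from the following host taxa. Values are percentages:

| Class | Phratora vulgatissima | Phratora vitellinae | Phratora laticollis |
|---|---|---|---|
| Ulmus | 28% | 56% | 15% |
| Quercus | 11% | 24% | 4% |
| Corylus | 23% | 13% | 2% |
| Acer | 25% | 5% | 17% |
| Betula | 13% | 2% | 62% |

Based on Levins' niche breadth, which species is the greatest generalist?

Phratora vulgatissima

Convert percentages to proportions (divide by 100).
Σp_vulgᵢ² = 0.28² + 0.11² + 0.23² + 0.25² + 0.13² = 0.0784 + 0.0121 + 0.0529 + 0.0625 + 0.0169 = 0.2228
B_vulg = 1 / 0.2228 = 4.4883
Σp_viteᵢ² = 0.56² + 0.24² + 0.13² + 0.05² + 0.02² = 0.3136 + 0.0576 + 0.0169 + 0.0025 + 0.0004 = 0.3910
B_vite = 1 / 0.3910 = 2.5575
Σp_latiᵢ² = 0.15² + 0.04² + 0.02² + 0.17² + 0.62² = 0.0225 + 0.0016 + 0.0004 + 0.0289 + 0.3844 = 0.4378
B_lati = 1 / 0.4378 = 2.2841
Highest B → broadest niche (most generalist): Phratora vulgatissima (B = 4.49).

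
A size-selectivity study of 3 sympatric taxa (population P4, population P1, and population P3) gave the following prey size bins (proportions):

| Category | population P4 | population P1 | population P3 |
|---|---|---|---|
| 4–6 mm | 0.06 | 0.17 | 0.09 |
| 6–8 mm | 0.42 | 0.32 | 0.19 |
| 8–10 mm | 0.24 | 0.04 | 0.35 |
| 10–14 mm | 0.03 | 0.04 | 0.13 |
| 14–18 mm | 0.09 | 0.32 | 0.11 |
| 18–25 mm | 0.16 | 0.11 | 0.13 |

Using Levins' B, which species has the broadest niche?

population P3

Σp_P4ᵢ² = 0.06² + 0.42² + 0.24² + 0.03² + 0.09² + 0.16² = 0.0036 + 0.1764 + 0.0576 + 0.0009 + 0.0081 + 0.0256 = 0.2722
B_P4 = 1 / 0.2722 = 3.6738
Σp_P1ᵢ² = 0.17² + 0.32² + 0.04² + 0.04² + 0.32² + 0.11² = 0.0289 + 0.1024 + 0.0016 + 0.0016 + 0.1024 + 0.0121 = 0.2490
B_P1 = 1 / 0.2490 = 4.0161
Σp_P3ᵢ² = 0.09² + 0.19² + 0.35² + 0.13² + 0.11² + 0.13² = 0.0081 + 0.0361 + 0.1225 + 0.0169 + 0.0121 + 0.0169 = 0.2126
B_P3 = 1 / 0.2126 = 4.7037
Highest B → broadest niche (most generalist): population P3 (B = 4.70).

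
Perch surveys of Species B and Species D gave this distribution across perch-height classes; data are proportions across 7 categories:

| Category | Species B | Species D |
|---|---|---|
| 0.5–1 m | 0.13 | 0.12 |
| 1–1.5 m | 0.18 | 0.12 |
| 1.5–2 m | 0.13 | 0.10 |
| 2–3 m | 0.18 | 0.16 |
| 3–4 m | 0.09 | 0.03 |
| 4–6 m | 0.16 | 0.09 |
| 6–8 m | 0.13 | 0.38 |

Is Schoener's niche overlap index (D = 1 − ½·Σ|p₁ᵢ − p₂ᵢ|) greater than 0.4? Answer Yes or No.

Σ|p₁ᵢ − p₂ᵢ| = 0.01 + 0.06 + 0.03 + 0.02 + 0.06 + 0.07 + 0.25 = 0.50
D = 1 − ½ × 0.50 = 1 − 0.250 = 0.7500
D = 0.7500 > 0.4 → Yes.

Yes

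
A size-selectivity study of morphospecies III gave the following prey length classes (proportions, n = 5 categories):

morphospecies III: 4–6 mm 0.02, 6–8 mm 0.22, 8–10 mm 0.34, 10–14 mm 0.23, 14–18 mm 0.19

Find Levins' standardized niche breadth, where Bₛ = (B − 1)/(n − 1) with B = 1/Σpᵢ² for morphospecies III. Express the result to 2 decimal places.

Σpᵢ² = 0.02² + 0.22² + 0.34² + 0.23² + 0.19² = 0.0004 + 0.0484 + 0.1156 + 0.0529 + 0.0361 = 0.2534
B = 1 / 0.2534 = 3.9463
Bₛ = (B − 1)/(n − 1) = (3.9463 − 1)/(5 − 1) = 2.9463/4 = 0.7366

0.74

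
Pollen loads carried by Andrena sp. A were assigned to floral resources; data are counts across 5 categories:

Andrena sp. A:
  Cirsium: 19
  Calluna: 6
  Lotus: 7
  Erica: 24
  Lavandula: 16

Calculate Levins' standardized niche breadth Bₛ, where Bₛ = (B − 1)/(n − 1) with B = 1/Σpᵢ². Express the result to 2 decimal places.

Proportions for Andrena sp. A (n=72): 19/72=0.2639, 6/72=0.0833, 7/72=0.0972, 24/72=0.3333, 16/72=0.2222
Σpᵢ² = 0.2639² + 0.0833² + 0.0972² + 0.3333² + 0.2222² = 0.069643 + 0.006939 + 0.009448 + 0.111089 + 0.049373 = 0.246492
B = 1 / 0.246492 = 4.0569
Bₛ = (B − 1)/(n − 1) = (4.0569 − 1)/(5 − 1) = 3.0569/4 = 0.7642

0.76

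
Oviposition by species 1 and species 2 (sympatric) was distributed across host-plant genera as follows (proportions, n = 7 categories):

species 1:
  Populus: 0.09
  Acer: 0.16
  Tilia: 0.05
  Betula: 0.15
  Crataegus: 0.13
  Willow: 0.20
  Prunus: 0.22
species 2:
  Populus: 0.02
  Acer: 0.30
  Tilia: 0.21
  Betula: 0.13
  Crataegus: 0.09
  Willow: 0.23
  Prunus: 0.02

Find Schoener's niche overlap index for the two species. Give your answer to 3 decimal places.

Σ|p₁ᵢ − p₂ᵢ| = 0.07 + 0.14 + 0.16 + 0.02 + 0.04 + 0.03 + 0.20 = 0.66
D = 1 − ½ × 0.66 = 1 − 0.330 = 0.67000

0.670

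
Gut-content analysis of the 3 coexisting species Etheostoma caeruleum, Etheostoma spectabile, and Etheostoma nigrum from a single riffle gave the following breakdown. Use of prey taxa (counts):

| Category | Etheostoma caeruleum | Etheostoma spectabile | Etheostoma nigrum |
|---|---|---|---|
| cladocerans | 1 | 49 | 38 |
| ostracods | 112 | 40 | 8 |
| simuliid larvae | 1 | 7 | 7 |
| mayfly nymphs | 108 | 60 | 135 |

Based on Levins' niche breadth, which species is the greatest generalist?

Proportions for Etheostoma caeruleum (n=222): 1/222=0.0045, 112/222=0.5045, 1/222=0.0045, 108/222=0.4865
Proportions for Etheostoma spectabile (n=156): 49/156=0.3141, 40/156=0.2564, 7/156=0.0449, 60/156=0.3846
Proportions for Etheostoma nigrum (n=188): 38/188=0.2021, 8/188=0.0426, 7/188=0.0372, 135/188=0.7181
Σp_caerᵢ² = 0.0045² + 0.5045² + 0.0045² + 0.4865² = 0.000020 + 0.254520 + 0.000020 + 0.236682 = 0.491242
B_caer = 1 / 0.491242 = 2.0357
Σp_specᵢ² = 0.3141² + 0.2564² + 0.0449² + 0.3846² = 0.098659 + 0.065741 + 0.002016 + 0.147917 = 0.314333
B_spec = 1 / 0.314333 = 3.1813
Σp_nigrᵢ² = 0.2021² + 0.0426² + 0.0372² + 0.7181² = 0.040844 + 0.001815 + 0.001384 + 0.515668 = 0.559711
B_nigr = 1 / 0.559711 = 1.7866
Highest B → broadest niche (most generalist): Etheostoma spectabile (B = 3.18).

Etheostoma spectabile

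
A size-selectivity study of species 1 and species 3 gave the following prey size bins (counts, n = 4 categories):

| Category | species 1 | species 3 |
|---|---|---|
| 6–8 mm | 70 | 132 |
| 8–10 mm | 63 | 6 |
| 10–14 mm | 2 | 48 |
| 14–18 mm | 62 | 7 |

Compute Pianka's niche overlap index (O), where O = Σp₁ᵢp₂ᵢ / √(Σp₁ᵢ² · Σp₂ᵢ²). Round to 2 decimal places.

Proportions for species 1 (n=197): 70/197=0.3553, 63/197=0.3198, 2/197=0.0102, 62/197=0.3147
Proportions for species 3 (n=193): 132/193=0.6839, 6/193=0.0311, 48/193=0.2487, 7/193=0.0363
Σ p₁ᵢp₂ᵢ = 0.242990 + 0.009946 + 0.002537 + 0.011424 = 0.266897
Σp_1ᵢ² = 0.3553² + 0.3198² + 0.0102² + 0.3147² = 0.126238 + 0.102272 + 0.000104 + 0.099036 = 0.327650
Σp_2ᵢ² = 0.6839² + 0.0311² + 0.2487² + 0.0363² = 0.467719 + 0.000967 + 0.061852 + 0.001318 = 0.531856
O = 0.266897 / √(0.327650 × 0.531856) = 0.266897 / 0.4174477 = 0.6394

0.64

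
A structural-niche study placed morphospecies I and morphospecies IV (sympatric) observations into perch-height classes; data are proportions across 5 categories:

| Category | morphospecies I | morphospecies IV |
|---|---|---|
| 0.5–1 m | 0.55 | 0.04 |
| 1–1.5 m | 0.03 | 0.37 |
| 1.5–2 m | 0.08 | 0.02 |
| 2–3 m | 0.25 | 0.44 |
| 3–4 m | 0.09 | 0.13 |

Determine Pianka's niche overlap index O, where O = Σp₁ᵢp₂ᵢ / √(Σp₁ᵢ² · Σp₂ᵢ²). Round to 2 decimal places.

0.43

Σ p₁ᵢp₂ᵢ = 0.0220 + 0.0111 + 0.0016 + 0.1100 + 0.0117 = 0.1564
Σp_1ᵢ² = 0.55² + 0.03² + 0.08² + 0.25² + 0.09² = 0.3025 + 0.0009 + 0.0064 + 0.0625 + 0.0081 = 0.3804
Σp_2ᵢ² = 0.04² + 0.37² + 0.02² + 0.44² + 0.13² = 0.0016 + 0.1369 + 0.0004 + 0.1936 + 0.0169 = 0.3494
O = 0.1564 / √(0.3804 × 0.3494) = 0.1564 / 0.36457 = 0.4290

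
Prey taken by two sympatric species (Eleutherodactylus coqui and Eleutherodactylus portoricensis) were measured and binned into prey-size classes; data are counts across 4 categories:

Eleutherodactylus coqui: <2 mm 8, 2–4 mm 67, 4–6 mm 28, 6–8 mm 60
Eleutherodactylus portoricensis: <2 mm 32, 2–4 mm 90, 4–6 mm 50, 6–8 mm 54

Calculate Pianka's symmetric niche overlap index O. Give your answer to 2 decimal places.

Proportions for Eleutherodactylus coqui (n=163): 8/163=0.0491, 67/163=0.4110, 28/163=0.1718, 60/163=0.3681
Proportions for Eleutherodactylus portoricensis (n=226): 32/226=0.1416, 90/226=0.3982, 50/226=0.2212, 54/226=0.2389
Σ p₁ᵢp₂ᵢ = 0.006953 + 0.163660 + 0.038002 + 0.087939 = 0.296554
Σp_1ᵢ² = 0.0491² + 0.4110² + 0.1718² + 0.3681² = 0.002411 + 0.168921 + 0.029515 + 0.135498 = 0.336345
Σp_2ᵢ² = 0.1416² + 0.3982² + 0.2212² + 0.2389² = 0.020051 + 0.158563 + 0.048929 + 0.057073 = 0.284616
O = 0.296554 / √(0.336345 × 0.284616) = 0.296554 / 0.3094013 = 0.9585

0.96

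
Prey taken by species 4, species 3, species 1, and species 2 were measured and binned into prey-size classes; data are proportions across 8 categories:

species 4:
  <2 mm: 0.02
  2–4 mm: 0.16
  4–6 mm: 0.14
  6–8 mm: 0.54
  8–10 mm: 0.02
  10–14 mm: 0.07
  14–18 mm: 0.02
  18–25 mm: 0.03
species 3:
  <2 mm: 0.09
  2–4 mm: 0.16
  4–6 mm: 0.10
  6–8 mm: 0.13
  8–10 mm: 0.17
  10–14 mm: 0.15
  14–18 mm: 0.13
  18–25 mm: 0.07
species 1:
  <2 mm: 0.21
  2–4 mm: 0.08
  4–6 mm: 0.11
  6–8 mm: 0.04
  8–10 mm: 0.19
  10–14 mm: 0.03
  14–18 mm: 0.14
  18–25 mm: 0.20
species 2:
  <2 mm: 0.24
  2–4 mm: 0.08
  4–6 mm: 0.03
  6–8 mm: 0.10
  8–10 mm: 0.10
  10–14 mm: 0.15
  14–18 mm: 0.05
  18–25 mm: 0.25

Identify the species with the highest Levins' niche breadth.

Σp_4ᵢ² = 0.02² + 0.16² + 0.14² + 0.54² + 0.02² + 0.07² + 0.02² + 0.03² = 0.0004 + 0.0256 + 0.0196 + 0.2916 + 0.0004 + 0.0049 + 0.0004 + 0.0009 = 0.3438
B_4 = 1 / 0.3438 = 2.9087
Σp_3ᵢ² = 0.09² + 0.16² + 0.10² + 0.13² + 0.17² + 0.15² + 0.13² + 0.07² = 0.0081 + 0.0256 + 0.0100 + 0.0169 + 0.0289 + 0.0225 + 0.0169 + 0.0049 = 0.1338
B_3 = 1 / 0.1338 = 7.4738
Σp_1ᵢ² = 0.21² + 0.08² + 0.11² + 0.04² + 0.19² + 0.03² + 0.14² + 0.20² = 0.0441 + 0.0064 + 0.0121 + 0.0016 + 0.0361 + 0.0009 + 0.0196 + 0.0400 = 0.1608
B_1 = 1 / 0.1608 = 6.2189
Σp_2ᵢ² = 0.24² + 0.08² + 0.03² + 0.10² + 0.10² + 0.15² + 0.05² + 0.25² = 0.0576 + 0.0064 + 0.0009 + 0.0100 + 0.0100 + 0.0225 + 0.0025 + 0.0625 = 0.1724
B_2 = 1 / 0.1724 = 5.8005
Highest B → broadest niche (most generalist): species 3 (B = 7.47).

species 3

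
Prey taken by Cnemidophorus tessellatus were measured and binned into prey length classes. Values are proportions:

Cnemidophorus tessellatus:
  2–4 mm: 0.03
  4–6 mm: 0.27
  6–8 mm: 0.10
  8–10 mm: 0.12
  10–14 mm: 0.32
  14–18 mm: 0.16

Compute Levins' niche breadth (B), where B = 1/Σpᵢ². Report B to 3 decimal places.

Σpᵢ² = 0.03² + 0.27² + 0.10² + 0.12² + 0.32² + 0.16² = 0.0009 + 0.0729 + 0.0100 + 0.0144 + 0.1024 + 0.0256 = 0.2262
B = 1 / 0.2262 = 4.42087

4.421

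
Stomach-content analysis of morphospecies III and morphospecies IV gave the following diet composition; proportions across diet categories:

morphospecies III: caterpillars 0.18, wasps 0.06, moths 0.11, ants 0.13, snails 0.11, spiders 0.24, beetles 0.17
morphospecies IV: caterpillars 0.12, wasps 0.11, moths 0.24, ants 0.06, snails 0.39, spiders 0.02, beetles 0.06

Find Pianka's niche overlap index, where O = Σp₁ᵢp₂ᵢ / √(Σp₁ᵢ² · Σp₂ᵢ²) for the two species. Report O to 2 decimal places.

Σ p₁ᵢp₂ᵢ = 0.0216 + 0.0066 + 0.0264 + 0.0078 + 0.0429 + 0.0048 + 0.0102 = 0.1203
Σp_1ᵢ² = 0.18² + 0.06² + 0.11² + 0.13² + 0.11² + 0.24² + 0.17² = 0.0324 + 0.0036 + 0.0121 + 0.0169 + 0.0121 + 0.0576 + 0.0289 = 0.1636
Σp_2ᵢ² = 0.12² + 0.11² + 0.24² + 0.06² + 0.39² + 0.02² + 0.06² = 0.0144 + 0.0121 + 0.0576 + 0.0036 + 0.1521 + 0.0004 + 0.0036 = 0.2438
O = 0.1203 / √(0.1636 × 0.2438) = 0.1203 / 0.19971 = 0.6024

0.60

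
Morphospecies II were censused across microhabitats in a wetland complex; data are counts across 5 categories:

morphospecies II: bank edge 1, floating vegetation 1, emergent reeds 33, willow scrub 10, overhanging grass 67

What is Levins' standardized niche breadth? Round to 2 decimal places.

Proportions for morphospecies II (n=112): 1/112=0.0089, 1/112=0.0089, 33/112=0.2946, 10/112=0.0893, 67/112=0.5982
Σpᵢ² = 0.0089² + 0.0089² + 0.2946² + 0.0893² + 0.5982² = 0.000079 + 0.000079 + 0.086789 + 0.007974 + 0.357843 = 0.452764
B = 1 / 0.452764 = 2.2087
Bₛ = (B − 1)/(n − 1) = (2.2087 − 1)/(5 − 1) = 1.2087/4 = 0.3022

0.30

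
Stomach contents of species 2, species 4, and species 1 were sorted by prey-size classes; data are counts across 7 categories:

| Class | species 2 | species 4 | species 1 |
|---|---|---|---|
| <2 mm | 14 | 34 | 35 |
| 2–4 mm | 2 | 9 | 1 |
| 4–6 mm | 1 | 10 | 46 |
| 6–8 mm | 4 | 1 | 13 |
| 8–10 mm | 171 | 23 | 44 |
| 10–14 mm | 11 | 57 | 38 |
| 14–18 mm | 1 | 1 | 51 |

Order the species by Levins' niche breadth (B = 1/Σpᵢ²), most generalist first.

Proportions for species 2 (n=204): 14/204=0.0686, 2/204=0.0098, 1/204=0.0049, 4/204=0.0196, 171/204=0.8382, 11/204=0.0539, 1/204=0.0049
Proportions for species 4 (n=135): 34/135=0.2519, 9/135=0.0667, 10/135=0.0741, 1/135=0.0074, 23/135=0.1704, 57/135=0.4222, 1/135=0.0074
Proportions for species 1 (n=228): 35/228=0.1535, 1/228=0.0044, 46/228=0.2018, 13/228=0.0570, 44/228=0.1930, 38/228=0.1667, 51/228=0.2237
Σp_2ᵢ² = 0.0686² + 0.0098² + 0.0049² + 0.0196² + 0.8382² + 0.0539² + 0.0049² = 0.004706 + 0.000096 + 0.000024 + 0.000384 + 0.702579 + 0.002905 + 0.000024 = 0.710718
B_2 = 1 / 0.710718 = 1.4070
Σp_4ᵢ² = 0.2519² + 0.0667² + 0.0741² + 0.0074² + 0.1704² + 0.4222² + 0.0074² = 0.063454 + 0.004449 + 0.005491 + 0.000055 + 0.029036 + 0.178253 + 0.000055 = 0.280793
B_4 = 1 / 0.280793 = 3.5613
Σp_1ᵢ² = 0.1535² + 0.0044² + 0.2018² + 0.0570² + 0.1930² + 0.1667² + 0.2237² = 0.023562 + 0.000019 + 0.040723 + 0.003249 + 0.037249 + 0.027789 + 0.050042 = 0.182633
B_1 = 1 / 0.182633 = 5.4755
Ranking by B (broadest → narrowest): species 1 (5.48) > species 4 (3.56) > species 2 (1.41)

species 1 > species 4 > species 2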